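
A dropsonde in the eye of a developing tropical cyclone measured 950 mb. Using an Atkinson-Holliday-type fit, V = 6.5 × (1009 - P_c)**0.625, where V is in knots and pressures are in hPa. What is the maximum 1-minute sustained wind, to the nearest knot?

ΔP = 1009 − 950 = 59 mb.
59^0.625 ≈ 12.787.
V ≈ 6.5 × 12.787 ≈ 83.1 kt.

83 kt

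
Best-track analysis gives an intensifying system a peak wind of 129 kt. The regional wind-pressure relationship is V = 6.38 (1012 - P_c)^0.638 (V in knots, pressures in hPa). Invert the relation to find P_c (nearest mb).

901 mb

ΔP = (V / 6.38)^(1/0.638) = (129/6.38)^1.567.
129/6.38 = 20.219; 20.219^1.567 ≈ 111.34 mb.
P_c = 1012 − 111.34 = 900.66 ≈ 901 mb.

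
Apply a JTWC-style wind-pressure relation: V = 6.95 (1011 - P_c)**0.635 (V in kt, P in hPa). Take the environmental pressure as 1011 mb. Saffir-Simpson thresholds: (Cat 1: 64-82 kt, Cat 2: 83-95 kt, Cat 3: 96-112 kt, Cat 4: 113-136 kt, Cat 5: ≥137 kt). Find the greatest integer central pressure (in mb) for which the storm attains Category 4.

930 mb

Category 4 begins at V = 113 kt.
Required ΔP = (113/6.95)^(1/0.635) = 16.259^1.575 ≈ 80.77 mb.
P_c ≤ 1011 − 80.77 = 930.23, so the highest integer P_c is 930 mb.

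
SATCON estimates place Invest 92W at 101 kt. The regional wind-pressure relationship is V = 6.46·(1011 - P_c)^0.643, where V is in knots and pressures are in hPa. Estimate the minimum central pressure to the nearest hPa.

ΔP = (V / 6.46)^(1/0.643) = (101/6.46)^1.555.
101/6.46 = 15.635; 15.635^1.555 ≈ 71.95 hPa.
P_c = 1011 − 71.95 = 939.05 ≈ 939 hPa.

939 hPa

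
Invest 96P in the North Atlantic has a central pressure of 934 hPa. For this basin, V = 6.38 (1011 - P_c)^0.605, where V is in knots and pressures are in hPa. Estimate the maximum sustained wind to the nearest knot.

ΔP = 1011 − 934 = 77 hPa.
77^0.605 ≈ 13.846.
V ≈ 6.38 × 13.846 ≈ 88.3 kt.

88 kt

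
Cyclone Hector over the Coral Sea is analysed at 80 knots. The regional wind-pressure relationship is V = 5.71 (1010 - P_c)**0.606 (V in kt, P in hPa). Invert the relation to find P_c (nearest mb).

ΔP = (V / 5.71)^(1/0.606) = (80/5.71)^1.650.
80/5.71 = 14.011; 14.011^1.650 ≈ 77.95 mb.
P_c = 1010 − 77.95 = 932.05 ≈ 932 mb.

932 mb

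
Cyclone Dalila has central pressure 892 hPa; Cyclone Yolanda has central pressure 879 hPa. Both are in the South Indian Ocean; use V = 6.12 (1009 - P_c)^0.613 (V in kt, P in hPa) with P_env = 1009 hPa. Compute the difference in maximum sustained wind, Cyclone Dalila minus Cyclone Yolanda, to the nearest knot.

Cyclone Dalila: ΔP = 117; V ≈ 6.12 × 117^0.613 ≈ 113.38 kt.
Cyclone Yolanda: ΔP = 130; V ≈ 6.12 × 130^0.613 ≈ 120.95 kt.
Difference ≈ 113.38 − 120.95 = -7.57 → -8 kt.

-8 kt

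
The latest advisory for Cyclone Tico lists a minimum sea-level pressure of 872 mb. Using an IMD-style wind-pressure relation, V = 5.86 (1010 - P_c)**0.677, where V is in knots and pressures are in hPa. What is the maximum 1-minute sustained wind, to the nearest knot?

ΔP = 1010 − 872 = 138 mb.
138^0.677 ≈ 28.099.
V ≈ 5.86 × 28.099 ≈ 164.7 kt.

165 kt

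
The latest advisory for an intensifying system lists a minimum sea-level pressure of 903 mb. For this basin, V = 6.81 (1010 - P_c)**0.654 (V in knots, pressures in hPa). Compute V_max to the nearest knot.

ΔP = 1010 − 903 = 107 mb.
107^0.654 ≈ 21.243.
V ≈ 6.81 × 21.243 ≈ 144.7 kt.

145 kt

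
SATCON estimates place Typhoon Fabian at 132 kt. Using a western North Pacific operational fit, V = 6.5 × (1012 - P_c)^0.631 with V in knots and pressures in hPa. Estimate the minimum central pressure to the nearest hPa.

ΔP = (V / 6.5)^(1/0.631) = (132/6.5)^1.585.
132/6.5 = 20.308; 20.308^1.585 ≈ 118.13 hPa.
P_c = 1012 − 118.13 = 893.87 ≈ 894 hPa.

894 hPa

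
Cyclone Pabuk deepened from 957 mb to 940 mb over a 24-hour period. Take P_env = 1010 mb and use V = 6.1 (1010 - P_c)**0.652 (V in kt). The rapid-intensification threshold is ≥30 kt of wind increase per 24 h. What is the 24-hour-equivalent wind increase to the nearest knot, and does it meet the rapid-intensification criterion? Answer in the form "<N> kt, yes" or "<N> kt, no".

V₁: ΔP = 53, V ≈ 6.1 × 53^0.652 ≈ 81.20 kt.
V₂: ΔP = 70, V ≈ 6.1 × 70^0.652 ≈ 97.35 kt.
ΔV over 24 h = 16.15 kt → 24 h equivalent = 16.15 × 24/24 ≈ 16.15 kt.
16 kt < 30 kt ⇒ not rapid intensification.

16 kt, no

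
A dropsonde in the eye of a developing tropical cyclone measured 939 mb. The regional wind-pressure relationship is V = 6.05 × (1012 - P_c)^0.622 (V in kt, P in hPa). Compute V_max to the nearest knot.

ΔP = 1012 − 939 = 73 mb.
73^0.622 ≈ 14.421.
V ≈ 6.05 × 14.421 ≈ 87.2 kt.

87 kt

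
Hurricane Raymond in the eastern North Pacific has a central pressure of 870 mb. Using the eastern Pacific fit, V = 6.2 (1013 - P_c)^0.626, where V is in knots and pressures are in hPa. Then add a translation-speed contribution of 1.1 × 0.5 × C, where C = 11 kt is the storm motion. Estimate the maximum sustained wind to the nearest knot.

145 kt

ΔP = 1013 − 870 = 143 mb.
143^0.626 ≈ 22.348.
V ≈ 6.2 × 22.348 ≈ 138.6 kt.
Translation term: 1.1 × 0.5 × 11 = 6.05 kt.
Corrected V ≈ 144.65 kt → 145 kt.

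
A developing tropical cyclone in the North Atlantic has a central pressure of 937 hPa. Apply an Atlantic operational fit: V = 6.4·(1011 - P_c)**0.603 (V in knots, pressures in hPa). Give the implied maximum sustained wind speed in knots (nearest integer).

ΔP = 1011 − 937 = 74 hPa.
74^0.603 ≈ 13.401.
V ≈ 6.4 × 13.401 ≈ 85.8 kt.

86 kt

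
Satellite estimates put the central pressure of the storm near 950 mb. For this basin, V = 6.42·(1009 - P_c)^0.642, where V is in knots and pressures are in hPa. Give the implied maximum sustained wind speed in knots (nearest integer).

88 kt

ΔP = 1009 − 950 = 59 mb.
59^0.642 ≈ 13.705.
V ≈ 6.42 × 13.705 ≈ 88.0 kt.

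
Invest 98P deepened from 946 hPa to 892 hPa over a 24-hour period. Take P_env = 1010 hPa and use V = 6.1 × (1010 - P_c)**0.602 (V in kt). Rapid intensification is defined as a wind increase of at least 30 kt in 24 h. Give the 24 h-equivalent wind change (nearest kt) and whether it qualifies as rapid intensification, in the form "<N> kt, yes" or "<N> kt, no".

V₁: ΔP = 64, V ≈ 6.1 × 64^0.602 ≈ 74.58 kt.
V₂: ΔP = 118, V ≈ 6.1 × 118^0.602 ≈ 107.80 kt.
ΔV over 24 h = 33.22 kt → 24 h equivalent = 33.22 × 24/24 ≈ 33.22 kt.
33 kt ≥ 30 kt ⇒ rapid intensification.

33 kt, yes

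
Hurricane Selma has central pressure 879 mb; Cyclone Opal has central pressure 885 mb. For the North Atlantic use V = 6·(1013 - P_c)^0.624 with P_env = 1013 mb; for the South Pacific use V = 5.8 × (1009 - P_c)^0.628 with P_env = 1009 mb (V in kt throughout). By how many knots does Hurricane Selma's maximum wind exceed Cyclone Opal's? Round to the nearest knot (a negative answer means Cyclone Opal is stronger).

Hurricane Selma: ΔP = 134; V ≈ 6 × 134^0.624 ≈ 127.49 kt.
Cyclone Opal: ΔP = 124; V ≈ 5.8 × 124^0.628 ≈ 119.70 kt.
Difference ≈ 127.49 − 119.70 = 7.79 → 8 kt.

8 kt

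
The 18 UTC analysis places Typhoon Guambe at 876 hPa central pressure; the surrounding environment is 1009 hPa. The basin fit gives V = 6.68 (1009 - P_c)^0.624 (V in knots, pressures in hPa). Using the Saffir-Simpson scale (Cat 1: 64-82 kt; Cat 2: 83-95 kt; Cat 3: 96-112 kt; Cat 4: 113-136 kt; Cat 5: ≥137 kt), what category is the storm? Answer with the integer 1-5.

5

ΔP = 1009 − 876 = 133 hPa.
V ≈ 6.68 × 133^0.624 = 6.68 × 21.15 ≈ 141 kt.
141 kt falls in the Category 5 band.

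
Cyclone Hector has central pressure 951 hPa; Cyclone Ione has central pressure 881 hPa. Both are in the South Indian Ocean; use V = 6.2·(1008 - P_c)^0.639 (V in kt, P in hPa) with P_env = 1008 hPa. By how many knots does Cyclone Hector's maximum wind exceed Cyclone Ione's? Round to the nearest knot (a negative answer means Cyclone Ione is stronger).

-55 kt

Cyclone Hector: ΔP = 57; V ≈ 6.2 × 57^0.639 ≈ 82.11 kt.
Cyclone Ione: ΔP = 127; V ≈ 6.2 × 127^0.639 ≈ 137.00 kt.
Difference ≈ 82.11 − 137.00 = -54.89 → -55 kt.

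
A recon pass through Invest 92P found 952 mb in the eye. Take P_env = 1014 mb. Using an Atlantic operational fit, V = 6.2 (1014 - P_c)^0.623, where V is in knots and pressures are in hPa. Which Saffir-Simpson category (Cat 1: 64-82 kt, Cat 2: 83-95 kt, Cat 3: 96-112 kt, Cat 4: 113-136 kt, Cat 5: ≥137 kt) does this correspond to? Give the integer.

1

ΔP = 1014 − 952 = 62 mb.
V ≈ 6.2 × 62^0.623 = 6.2 × 13.08 ≈ 81 kt.
81 kt falls in the Category 1 band.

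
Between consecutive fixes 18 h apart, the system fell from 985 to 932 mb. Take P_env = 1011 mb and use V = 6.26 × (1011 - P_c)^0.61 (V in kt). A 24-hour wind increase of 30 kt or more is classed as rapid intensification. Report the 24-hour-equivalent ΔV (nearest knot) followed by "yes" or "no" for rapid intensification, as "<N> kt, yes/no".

V₁: ΔP = 26, V ≈ 6.26 × 26^0.61 ≈ 45.68 kt.
V₂: ΔP = 79, V ≈ 6.26 × 79^0.61 ≈ 89.98 kt.
ΔV over 18 h = 44.30 kt → 24 h equivalent = 44.30 × 24/18 ≈ 59.07 kt.
59 kt ≥ 30 kt ⇒ rapid intensification.

59 kt, yes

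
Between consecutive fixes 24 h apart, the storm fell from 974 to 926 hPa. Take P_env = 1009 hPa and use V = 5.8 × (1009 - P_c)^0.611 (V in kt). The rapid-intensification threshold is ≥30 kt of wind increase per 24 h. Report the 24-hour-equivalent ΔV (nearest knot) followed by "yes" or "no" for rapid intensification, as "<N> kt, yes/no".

35 kt, yes

V₁: ΔP = 35, V ≈ 5.8 × 35^0.611 ≈ 50.92 kt.
V₂: ΔP = 83, V ≈ 5.8 × 83^0.611 ≈ 86.29 kt.
ΔV over 24 h = 35.37 kt → 24 h equivalent = 35.37 × 24/24 ≈ 35.37 kt.
35 kt ≥ 30 kt ⇒ rapid intensification.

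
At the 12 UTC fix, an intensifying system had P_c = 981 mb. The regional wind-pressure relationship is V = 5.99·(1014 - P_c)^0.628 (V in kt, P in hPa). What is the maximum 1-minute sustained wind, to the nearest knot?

54 kt

ΔP = 1014 − 981 = 33 mb.
33^0.628 ≈ 8.987.
V ≈ 5.99 × 8.987 ≈ 53.8 kt.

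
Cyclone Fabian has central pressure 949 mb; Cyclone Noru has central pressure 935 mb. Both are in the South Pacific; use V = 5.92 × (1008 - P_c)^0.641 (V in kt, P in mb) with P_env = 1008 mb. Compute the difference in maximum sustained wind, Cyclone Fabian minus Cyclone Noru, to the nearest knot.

Cyclone Fabian: ΔP = 59; V ≈ 5.92 × 59^0.641 ≈ 80.80 kt.
Cyclone Noru: ΔP = 73; V ≈ 5.92 × 73^0.641 ≈ 92.62 kt.
Difference ≈ 80.80 − 92.62 = -11.82 → -12 kt.

-12 kt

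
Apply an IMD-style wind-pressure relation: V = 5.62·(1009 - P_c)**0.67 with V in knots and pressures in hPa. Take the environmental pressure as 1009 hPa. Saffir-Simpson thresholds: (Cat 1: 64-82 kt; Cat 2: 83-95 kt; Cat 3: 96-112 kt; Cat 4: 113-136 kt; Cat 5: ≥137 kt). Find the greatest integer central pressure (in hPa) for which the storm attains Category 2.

Category 2 begins at V = 83 kt.
Required ΔP = (83/5.62)^(1/0.67) = 14.769^1.493 ≈ 55.63 hPa.
P_c ≤ 1009 − 55.63 = 953.37, so the highest integer P_c is 953 hPa.

953 hPa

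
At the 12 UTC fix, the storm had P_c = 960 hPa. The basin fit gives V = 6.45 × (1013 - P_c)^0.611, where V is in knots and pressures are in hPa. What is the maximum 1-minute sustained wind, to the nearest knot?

ΔP = 1013 − 960 = 53 hPa.
53^0.611 ≈ 11.312.
V ≈ 6.45 × 11.312 ≈ 73.0 kt.

73 kt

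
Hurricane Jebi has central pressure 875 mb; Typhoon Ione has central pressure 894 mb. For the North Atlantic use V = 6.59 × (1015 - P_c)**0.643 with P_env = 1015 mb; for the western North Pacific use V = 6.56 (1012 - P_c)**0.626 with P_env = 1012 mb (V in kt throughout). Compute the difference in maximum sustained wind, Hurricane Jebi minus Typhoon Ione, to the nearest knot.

Hurricane Jebi: ΔP = 140; V ≈ 6.59 × 140^0.643 ≈ 158.07 kt.
Typhoon Ione: ΔP = 118; V ≈ 6.56 × 118^0.626 ≈ 129.99 kt.
Difference ≈ 158.07 − 129.99 = 28.08 → 28 kt.

28 kt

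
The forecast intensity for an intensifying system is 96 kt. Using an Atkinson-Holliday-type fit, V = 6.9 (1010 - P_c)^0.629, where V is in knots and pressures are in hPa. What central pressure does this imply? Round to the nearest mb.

ΔP = (V / 6.9)^(1/0.629) = (96/6.9)^1.590.
96/6.9 = 13.913; 13.913^1.590 ≈ 65.74 mb.
P_c = 1010 − 65.74 = 944.26 ≈ 944 mb.

944 mb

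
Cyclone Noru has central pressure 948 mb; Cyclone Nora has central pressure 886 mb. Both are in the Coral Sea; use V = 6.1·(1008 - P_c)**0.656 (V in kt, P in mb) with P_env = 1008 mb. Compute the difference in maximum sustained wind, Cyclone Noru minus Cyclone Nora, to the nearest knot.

-53 kt

Cyclone Noru: ΔP = 60; V ≈ 6.1 × 60^0.656 ≈ 89.49 kt.
Cyclone Nora: ΔP = 122; V ≈ 6.1 × 122^0.656 ≈ 142.55 kt.
Difference ≈ 89.49 − 142.55 = -53.06 → -53 kt.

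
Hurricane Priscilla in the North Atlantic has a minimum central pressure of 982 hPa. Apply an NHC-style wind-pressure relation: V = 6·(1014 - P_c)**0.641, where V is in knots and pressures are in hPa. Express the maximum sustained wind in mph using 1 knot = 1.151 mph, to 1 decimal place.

ΔP = 1014 − 982 = 32 hPa.
V ≈ 6 × 32^0.641 = 6 × 9.221 ≈ 55.329 kt.
55.329 × 1.151 ≈ 63.68 mph → 63.7 mph.

63.7 mph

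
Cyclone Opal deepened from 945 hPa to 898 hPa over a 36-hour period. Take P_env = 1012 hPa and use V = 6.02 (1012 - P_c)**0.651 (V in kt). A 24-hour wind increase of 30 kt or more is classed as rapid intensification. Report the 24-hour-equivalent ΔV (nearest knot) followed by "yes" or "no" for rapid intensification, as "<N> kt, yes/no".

26 kt, no

V₁: ΔP = 67, V ≈ 6.02 × 67^0.651 ≈ 92.98 kt.
V₂: ΔP = 114, V ≈ 6.02 × 114^0.651 ≈ 131.41 kt.
ΔV over 36 h = 38.43 kt → 24 h equivalent = 38.43 × 24/36 ≈ 25.62 kt.
26 kt < 30 kt ⇒ not rapid intensification.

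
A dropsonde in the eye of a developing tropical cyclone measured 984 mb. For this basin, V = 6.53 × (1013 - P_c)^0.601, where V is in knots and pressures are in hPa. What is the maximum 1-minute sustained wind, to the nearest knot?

ΔP = 1013 − 984 = 29 mb.
29^0.601 ≈ 7.567.
V ≈ 6.53 × 7.567 ≈ 49.4 kt.

49 kt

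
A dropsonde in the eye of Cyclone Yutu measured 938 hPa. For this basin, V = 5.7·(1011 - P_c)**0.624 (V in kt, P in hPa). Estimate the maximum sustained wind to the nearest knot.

83 kt

ΔP = 1011 − 938 = 73 hPa.
73^0.624 ≈ 14.545.
V ≈ 5.7 × 14.545 ≈ 82.9 kt.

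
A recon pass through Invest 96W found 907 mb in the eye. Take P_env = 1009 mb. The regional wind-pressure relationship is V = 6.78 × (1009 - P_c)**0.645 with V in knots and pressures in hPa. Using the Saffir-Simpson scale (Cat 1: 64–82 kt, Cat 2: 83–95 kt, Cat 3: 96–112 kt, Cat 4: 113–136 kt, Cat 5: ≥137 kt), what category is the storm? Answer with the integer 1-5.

ΔP = 1009 − 907 = 102 mb.
V ≈ 6.78 × 102^0.645 = 6.78 × 19.75 ≈ 134 kt.
134 kt falls in the Category 4 band.

4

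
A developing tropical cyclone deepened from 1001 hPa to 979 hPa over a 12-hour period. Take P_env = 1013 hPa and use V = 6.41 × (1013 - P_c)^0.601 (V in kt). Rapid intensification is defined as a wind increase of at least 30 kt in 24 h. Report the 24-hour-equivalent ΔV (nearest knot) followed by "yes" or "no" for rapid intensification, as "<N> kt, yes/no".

50 kt, yes

V₁: ΔP = 12, V ≈ 6.41 × 12^0.601 ≈ 28.54 kt.
V₂: ΔP = 34, V ≈ 6.41 × 34^0.601 ≈ 53.37 kt.
ΔV over 12 h = 24.83 kt → 24 h equivalent = 24.83 × 24/12 ≈ 49.66 kt.
50 kt ≥ 30 kt ⇒ rapid intensification.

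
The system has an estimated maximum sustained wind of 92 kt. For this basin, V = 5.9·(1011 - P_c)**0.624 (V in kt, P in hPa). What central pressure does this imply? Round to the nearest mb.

929 mb

ΔP = (V / 5.9)^(1/0.624) = (92/5.9)^1.603.
92/5.9 = 15.593; 15.593^1.603 ≈ 81.61 mb.
P_c = 1011 − 81.61 = 929.39 ≈ 929 mb.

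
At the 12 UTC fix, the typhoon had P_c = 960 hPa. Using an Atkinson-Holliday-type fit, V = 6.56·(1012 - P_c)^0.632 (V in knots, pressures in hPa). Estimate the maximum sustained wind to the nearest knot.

80 kt

ΔP = 1012 − 960 = 52 hPa.
52^0.632 ≈ 12.148.
V ≈ 6.56 × 12.148 ≈ 79.7 kt.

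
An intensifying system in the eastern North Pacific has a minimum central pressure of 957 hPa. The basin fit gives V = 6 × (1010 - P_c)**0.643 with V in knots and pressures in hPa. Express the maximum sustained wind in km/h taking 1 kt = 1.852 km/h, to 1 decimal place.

ΔP = 1010 − 957 = 53 hPa.
V ≈ 6 × 53^0.643 = 6 × 12.844 ≈ 77.066 kt.
77.066 × 1.852 ≈ 142.73 km/h → 142.7 km/h.

142.7 km/h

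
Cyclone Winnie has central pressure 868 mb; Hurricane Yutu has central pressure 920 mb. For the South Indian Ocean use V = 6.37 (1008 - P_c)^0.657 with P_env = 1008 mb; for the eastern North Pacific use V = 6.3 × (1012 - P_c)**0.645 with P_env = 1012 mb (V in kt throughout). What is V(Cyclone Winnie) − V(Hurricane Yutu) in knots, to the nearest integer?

Cyclone Winnie: ΔP = 140; V ≈ 6.37 × 140^0.657 ≈ 163.74 kt.
Hurricane Yutu: ΔP = 92; V ≈ 6.3 × 92^0.645 ≈ 116.41 kt.
Difference ≈ 163.74 − 116.41 = 47.33 → 47 kt.

47 kt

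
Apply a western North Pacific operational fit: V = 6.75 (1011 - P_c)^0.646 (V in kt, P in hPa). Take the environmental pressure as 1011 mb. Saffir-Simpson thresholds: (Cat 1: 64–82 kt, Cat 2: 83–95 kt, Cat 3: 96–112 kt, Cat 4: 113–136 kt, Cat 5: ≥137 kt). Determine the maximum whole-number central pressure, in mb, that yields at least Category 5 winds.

905 mb

Category 5 begins at V = 137 kt.
Required ΔP = (137/6.75)^(1/0.646) = 20.296^1.548 ≈ 105.65 mb.
P_c ≤ 1011 − 105.65 = 905.35, so the highest integer P_c is 905 mb.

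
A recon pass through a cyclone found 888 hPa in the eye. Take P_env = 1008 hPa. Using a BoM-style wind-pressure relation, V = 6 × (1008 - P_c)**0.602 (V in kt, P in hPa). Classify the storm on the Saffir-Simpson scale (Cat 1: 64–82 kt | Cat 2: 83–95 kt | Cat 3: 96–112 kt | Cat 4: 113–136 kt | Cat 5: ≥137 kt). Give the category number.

ΔP = 1008 − 888 = 120 hPa.
V ≈ 6 × 120^0.602 = 6 × 17.85 ≈ 107 kt.
107 kt falls in the Category 3 band.

3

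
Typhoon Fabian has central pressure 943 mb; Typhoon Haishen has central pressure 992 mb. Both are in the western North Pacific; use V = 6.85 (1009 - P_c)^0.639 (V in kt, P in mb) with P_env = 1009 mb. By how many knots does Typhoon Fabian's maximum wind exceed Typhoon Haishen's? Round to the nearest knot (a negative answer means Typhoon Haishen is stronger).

Typhoon Fabian: ΔP = 66; V ≈ 6.85 × 66^0.639 ≈ 99.63 kt.
Typhoon Haishen: ΔP = 17; V ≈ 6.85 × 17^0.639 ≈ 41.87 kt.
Difference ≈ 99.63 − 41.87 = 57.76 → 58 kt.

58 kt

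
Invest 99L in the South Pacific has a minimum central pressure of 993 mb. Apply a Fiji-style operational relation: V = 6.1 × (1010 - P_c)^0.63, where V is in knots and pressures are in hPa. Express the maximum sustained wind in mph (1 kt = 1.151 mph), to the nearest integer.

42 mph

ΔP = 1010 − 993 = 17 mb.
V ≈ 6.1 × 17^0.63 = 6.1 × 5.959 ≈ 36.351 kt.
36.351 × 1.151 ≈ 41.84 mph → 42 mph.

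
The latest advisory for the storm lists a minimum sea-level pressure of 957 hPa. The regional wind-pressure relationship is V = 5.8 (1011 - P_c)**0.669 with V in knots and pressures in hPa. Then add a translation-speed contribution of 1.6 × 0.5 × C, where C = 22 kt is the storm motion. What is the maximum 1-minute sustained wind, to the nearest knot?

101 kt

ΔP = 1011 − 957 = 54 hPa.
54^0.669 ≈ 14.420.
V ≈ 5.8 × 14.420 ≈ 83.6 kt.
Translation term: 1.6 × 0.5 × 22 = 17.6 kt.
Corrected V ≈ 101.2 kt → 101 kt.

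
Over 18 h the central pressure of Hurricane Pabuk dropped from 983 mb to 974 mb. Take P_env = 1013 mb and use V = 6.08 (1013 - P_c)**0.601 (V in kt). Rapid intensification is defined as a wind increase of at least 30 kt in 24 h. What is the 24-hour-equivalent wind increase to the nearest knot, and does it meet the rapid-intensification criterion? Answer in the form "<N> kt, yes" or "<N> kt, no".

V₁: ΔP = 30, V ≈ 6.08 × 30^0.601 ≈ 46.95 kt.
V₂: ΔP = 39, V ≈ 6.08 × 39^0.601 ≈ 54.97 kt.
ΔV over 18 h = 8.02 kt → 24 h equivalent = 8.02 × 24/18 ≈ 10.69 kt.
11 kt < 30 kt ⇒ not rapid intensification.

11 kt, no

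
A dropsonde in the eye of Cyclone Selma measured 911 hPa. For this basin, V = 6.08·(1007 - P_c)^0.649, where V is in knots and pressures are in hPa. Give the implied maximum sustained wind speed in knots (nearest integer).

ΔP = 1007 − 911 = 96 hPa.
96^0.649 ≈ 19.342.
V ≈ 6.08 × 19.342 ≈ 117.6 kt.

118 kt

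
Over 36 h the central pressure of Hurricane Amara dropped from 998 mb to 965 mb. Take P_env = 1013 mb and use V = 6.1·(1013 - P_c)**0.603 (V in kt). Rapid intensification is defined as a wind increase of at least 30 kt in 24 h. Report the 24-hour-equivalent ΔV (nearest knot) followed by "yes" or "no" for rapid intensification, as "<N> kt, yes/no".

21 kt, no

V₁: ΔP = 15, V ≈ 6.1 × 15^0.603 ≈ 31.23 kt.
V₂: ΔP = 48, V ≈ 6.1 × 48^0.603 ≈ 62.97 kt.
ΔV over 36 h = 31.74 kt → 24 h equivalent = 31.74 × 24/36 ≈ 21.16 kt.
21 kt < 30 kt ⇒ not rapid intensification.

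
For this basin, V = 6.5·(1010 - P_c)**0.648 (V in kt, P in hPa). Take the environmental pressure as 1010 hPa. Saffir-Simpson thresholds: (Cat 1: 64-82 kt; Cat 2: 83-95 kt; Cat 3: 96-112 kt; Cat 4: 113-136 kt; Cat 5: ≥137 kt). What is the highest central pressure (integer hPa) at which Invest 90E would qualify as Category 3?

946 hPa

Category 3 begins at V = 96 kt.
Required ΔP = (96/6.5)^(1/0.648) = 14.769^1.543 ≈ 63.76 hPa.
P_c ≤ 1010 − 63.76 = 946.24, so the highest integer P_c is 946 hPa.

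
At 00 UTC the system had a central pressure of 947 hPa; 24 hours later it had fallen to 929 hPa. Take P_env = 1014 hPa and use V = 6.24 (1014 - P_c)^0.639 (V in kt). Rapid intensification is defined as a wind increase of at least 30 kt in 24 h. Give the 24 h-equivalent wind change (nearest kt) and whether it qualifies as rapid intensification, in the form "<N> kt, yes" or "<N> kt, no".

V₁: ΔP = 67, V ≈ 6.24 × 67^0.639 ≈ 91.63 kt.
V₂: ΔP = 85, V ≈ 6.24 × 85^0.639 ≈ 106.68 kt.
ΔV over 24 h = 15.05 kt → 24 h equivalent = 15.05 × 24/24 ≈ 15.05 kt.
15 kt < 30 kt ⇒ not rapid intensification.

15 kt, no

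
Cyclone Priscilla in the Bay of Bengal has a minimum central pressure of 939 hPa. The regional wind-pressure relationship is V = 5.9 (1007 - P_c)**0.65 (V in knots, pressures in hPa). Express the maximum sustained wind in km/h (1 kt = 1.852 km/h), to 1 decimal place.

169.7 km/h

ΔP = 1007 − 939 = 68 hPa.
V ≈ 5.9 × 68^0.65 = 5.9 × 15.529 ≈ 91.618 kt.
91.618 × 1.852 ≈ 169.68 km/h → 169.7 km/h.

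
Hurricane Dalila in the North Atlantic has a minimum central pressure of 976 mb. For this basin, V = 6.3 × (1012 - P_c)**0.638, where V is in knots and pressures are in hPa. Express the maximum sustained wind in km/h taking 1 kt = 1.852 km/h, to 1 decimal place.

ΔP = 1012 − 976 = 36 mb.
V ≈ 6.3 × 36^0.638 = 6.3 × 9.838 ≈ 61.981 kt.
61.981 × 1.852 ≈ 114.79 km/h → 114.8 km/h.

114.8 km/h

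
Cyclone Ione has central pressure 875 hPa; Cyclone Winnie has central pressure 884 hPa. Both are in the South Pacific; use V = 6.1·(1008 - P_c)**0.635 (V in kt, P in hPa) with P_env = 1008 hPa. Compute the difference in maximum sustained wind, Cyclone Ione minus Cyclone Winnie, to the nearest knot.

Cyclone Ione: ΔP = 133; V ≈ 6.1 × 133^0.635 ≈ 136.14 kt.
Cyclone Winnie: ΔP = 124; V ≈ 6.1 × 124^0.635 ≈ 130.21 kt.
Difference ≈ 136.14 − 130.21 = 5.93 → 6 kt.

6 kt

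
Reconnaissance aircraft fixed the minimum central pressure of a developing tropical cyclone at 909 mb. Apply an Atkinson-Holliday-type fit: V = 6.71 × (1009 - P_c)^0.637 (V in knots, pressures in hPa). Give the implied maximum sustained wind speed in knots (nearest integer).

ΔP = 1009 − 909 = 100 mb.
100^0.637 ≈ 18.793.
V ≈ 6.71 × 18.793 ≈ 126.1 kt.

126 kt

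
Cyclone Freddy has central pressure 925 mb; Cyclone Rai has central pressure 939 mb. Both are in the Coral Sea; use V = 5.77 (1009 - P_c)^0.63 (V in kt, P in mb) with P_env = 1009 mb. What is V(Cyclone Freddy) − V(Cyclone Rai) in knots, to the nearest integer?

10 kt

Cyclone Freddy: ΔP = 84; V ≈ 5.77 × 84^0.63 ≈ 94.07 kt.
Cyclone Rai: ΔP = 70; V ≈ 5.77 × 70^0.63 ≈ 83.87 kt.
Difference ≈ 94.07 − 83.87 = 10.20 → 10 kt.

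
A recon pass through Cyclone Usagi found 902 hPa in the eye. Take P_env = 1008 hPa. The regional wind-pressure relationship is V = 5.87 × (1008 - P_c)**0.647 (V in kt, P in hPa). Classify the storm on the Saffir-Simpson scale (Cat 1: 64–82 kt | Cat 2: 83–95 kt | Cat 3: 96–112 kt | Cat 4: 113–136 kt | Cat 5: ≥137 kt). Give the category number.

ΔP = 1008 − 902 = 106 hPa.
V ≈ 5.87 × 106^0.647 = 5.87 × 20.43 ≈ 120 kt.
120 kt falls in the Category 4 band.

4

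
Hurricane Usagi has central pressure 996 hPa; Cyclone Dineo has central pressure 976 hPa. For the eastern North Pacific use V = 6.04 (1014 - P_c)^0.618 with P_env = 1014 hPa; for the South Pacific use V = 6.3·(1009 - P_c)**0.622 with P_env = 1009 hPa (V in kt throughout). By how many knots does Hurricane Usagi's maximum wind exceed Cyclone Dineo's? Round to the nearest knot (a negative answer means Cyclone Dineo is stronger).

-19 kt

Hurricane Usagi: ΔP = 18; V ≈ 6.04 × 18^0.618 ≈ 36.04 kt.
Cyclone Dineo: ΔP = 33; V ≈ 6.3 × 33^0.622 ≈ 55.44 kt.
Difference ≈ 36.04 − 55.44 = -19.40 → -19 kt.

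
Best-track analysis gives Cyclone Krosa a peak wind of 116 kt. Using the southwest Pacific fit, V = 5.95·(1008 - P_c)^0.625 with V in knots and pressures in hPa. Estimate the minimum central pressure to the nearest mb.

892 mb

ΔP = (V / 5.95)^(1/0.625) = (116/5.95)^1.600.
116/5.95 = 19.496; 19.496^1.600 ≈ 115.85 mb.
P_c = 1008 − 115.85 = 892.15 ≈ 892 mb.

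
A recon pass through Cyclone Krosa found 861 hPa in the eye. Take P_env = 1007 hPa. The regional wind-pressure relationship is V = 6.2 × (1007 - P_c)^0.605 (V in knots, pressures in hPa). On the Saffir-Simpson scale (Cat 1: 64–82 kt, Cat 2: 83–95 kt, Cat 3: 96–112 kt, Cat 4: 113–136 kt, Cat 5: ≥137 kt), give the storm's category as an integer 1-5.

4

ΔP = 1007 − 861 = 146 hPa.
V ≈ 6.2 × 146^0.605 = 6.2 × 20.39 ≈ 126 kt.
126 kt falls in the Category 4 band.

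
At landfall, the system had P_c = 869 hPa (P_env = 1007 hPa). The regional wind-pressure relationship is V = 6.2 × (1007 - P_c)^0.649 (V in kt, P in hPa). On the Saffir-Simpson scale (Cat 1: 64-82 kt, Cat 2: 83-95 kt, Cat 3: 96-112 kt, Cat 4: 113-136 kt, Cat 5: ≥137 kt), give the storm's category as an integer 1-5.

5

ΔP = 1007 − 869 = 138 hPa.
V ≈ 6.2 × 138^0.649 = 6.2 × 24.48 ≈ 152 kt.
152 kt falls in the Category 5 band.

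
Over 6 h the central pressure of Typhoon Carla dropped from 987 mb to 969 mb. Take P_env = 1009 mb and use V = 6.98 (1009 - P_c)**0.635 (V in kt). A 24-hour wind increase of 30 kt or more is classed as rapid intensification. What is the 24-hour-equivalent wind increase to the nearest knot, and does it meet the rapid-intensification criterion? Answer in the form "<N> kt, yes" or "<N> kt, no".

V₁: ΔP = 22, V ≈ 6.98 × 22^0.635 ≈ 49.69 kt.
V₂: ΔP = 40, V ≈ 6.98 × 40^0.635 ≈ 72.64 kt.
ΔV over 6 h = 22.95 kt → 24 h equivalent = 22.95 × 24/6 ≈ 91.80 kt.
92 kt ≥ 30 kt ⇒ rapid intensification.

92 kt, yes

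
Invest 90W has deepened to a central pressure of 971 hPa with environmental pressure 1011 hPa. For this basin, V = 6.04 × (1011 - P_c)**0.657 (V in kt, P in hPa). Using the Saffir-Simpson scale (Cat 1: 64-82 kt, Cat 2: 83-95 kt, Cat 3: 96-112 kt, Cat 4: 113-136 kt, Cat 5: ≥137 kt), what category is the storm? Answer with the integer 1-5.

ΔP = 1011 − 971 = 40 hPa.
V ≈ 6.04 × 40^0.657 = 6.04 × 11.29 ≈ 68 kt.
68 kt falls in the Category 1 band.

1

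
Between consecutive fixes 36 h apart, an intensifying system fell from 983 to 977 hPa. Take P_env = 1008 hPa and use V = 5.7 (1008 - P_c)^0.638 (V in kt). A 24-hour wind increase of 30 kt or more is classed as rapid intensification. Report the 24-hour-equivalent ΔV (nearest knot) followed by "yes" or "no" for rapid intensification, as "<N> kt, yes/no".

V₁: ΔP = 25, V ≈ 5.7 × 25^0.638 ≈ 44.44 kt.
V₂: ΔP = 31, V ≈ 5.7 × 31^0.638 ≈ 50.98 kt.
ΔV over 36 h = 6.54 kt → 24 h equivalent = 6.54 × 24/36 ≈ 4.36 kt.
4 kt < 30 kt ⇒ not rapid intensification.

4 kt, no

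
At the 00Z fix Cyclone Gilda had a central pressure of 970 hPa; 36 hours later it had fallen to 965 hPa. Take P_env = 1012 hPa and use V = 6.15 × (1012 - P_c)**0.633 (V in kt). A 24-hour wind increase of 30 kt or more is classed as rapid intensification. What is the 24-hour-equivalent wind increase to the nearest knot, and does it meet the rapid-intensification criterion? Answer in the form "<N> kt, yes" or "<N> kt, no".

V₁: ΔP = 42, V ≈ 6.15 × 42^0.633 ≈ 65.52 kt.
V₂: ΔP = 47, V ≈ 6.15 × 47^0.633 ≈ 70.36 kt.
ΔV over 36 h = 4.84 kt → 24 h equivalent = 4.84 × 24/36 ≈ 3.23 kt.
3 kt < 30 kt ⇒ not rapid intensification.

3 kt, no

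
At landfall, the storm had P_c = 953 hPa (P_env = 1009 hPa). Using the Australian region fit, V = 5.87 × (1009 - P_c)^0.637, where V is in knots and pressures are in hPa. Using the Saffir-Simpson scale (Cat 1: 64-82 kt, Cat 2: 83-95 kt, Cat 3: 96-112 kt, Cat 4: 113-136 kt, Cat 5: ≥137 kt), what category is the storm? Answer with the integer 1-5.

ΔP = 1009 − 953 = 56 hPa.
V ≈ 5.87 × 56^0.637 = 5.87 × 12.99 ≈ 76 kt.
76 kt falls in the Category 1 band.

1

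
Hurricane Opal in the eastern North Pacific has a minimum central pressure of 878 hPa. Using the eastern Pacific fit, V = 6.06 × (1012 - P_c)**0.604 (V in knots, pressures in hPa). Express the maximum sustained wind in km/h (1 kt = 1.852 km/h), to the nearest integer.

216 km/h

ΔP = 1012 − 878 = 134 hPa.
V ≈ 6.06 × 134^0.604 = 6.06 × 19.265 ≈ 116.747 kt.
116.747 × 1.852 ≈ 216.21 km/h → 216 km/h.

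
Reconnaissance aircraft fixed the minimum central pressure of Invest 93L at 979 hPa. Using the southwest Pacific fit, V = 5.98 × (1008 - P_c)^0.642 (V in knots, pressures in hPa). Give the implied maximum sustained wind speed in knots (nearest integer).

52 kt

ΔP = 1008 − 979 = 29 hPa.
29^0.642 ≈ 8.687.
V ≈ 5.98 × 8.687 ≈ 51.9 kt.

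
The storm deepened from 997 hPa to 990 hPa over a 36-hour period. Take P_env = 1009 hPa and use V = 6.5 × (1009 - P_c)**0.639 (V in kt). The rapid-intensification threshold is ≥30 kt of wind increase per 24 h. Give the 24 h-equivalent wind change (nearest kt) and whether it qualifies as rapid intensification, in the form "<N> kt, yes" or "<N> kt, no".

7 kt, no

V₁: ΔP = 12, V ≈ 6.5 × 12^0.639 ≈ 31.81 kt.
V₂: ΔP = 19, V ≈ 6.5 × 19^0.639 ≈ 42.66 kt.
ΔV over 36 h = 10.85 kt → 24 h equivalent = 10.85 × 24/36 ≈ 7.23 kt.
7 kt < 30 kt ⇒ not rapid intensification.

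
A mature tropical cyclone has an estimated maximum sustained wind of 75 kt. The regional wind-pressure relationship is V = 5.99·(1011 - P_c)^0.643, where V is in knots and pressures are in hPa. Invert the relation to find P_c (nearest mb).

ΔP = (V / 5.99)^(1/0.643) = (75/5.99)^1.555.
75/5.99 = 12.521; 12.521^1.555 ≈ 50.94 mb.
P_c = 1011 − 50.94 = 960.06 ≈ 960 mb.

960 mb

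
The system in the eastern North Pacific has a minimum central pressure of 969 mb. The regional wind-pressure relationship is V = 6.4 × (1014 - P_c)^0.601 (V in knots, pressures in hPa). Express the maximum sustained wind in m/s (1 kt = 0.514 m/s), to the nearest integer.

32 m/s

ΔP = 1014 − 969 = 45 mb.
V ≈ 6.4 × 45^0.601 = 6.4 × 9.853 ≈ 63.061 kt.
63.061 × 0.514 ≈ 32.41 m/s → 32 m/s.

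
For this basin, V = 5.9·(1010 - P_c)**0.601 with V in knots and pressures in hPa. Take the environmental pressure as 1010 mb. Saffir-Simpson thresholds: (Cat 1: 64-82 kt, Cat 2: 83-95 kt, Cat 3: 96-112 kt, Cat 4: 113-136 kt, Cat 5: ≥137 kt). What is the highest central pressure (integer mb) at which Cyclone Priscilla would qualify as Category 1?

957 mb

Category 1 begins at V = 64 kt.
Required ΔP = (64/5.9)^(1/0.601) = 10.847^1.664 ≈ 52.81 mb.
P_c ≤ 1010 − 52.81 = 957.19, so the highest integer P_c is 957 mb.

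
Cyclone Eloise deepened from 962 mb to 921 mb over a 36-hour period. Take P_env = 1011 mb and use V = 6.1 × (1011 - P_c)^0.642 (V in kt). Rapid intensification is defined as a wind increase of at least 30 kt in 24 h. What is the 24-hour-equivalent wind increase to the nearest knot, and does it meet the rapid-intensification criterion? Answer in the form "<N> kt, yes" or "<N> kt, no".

24 kt, no

V₁: ΔP = 49, V ≈ 6.1 × 49^0.642 ≈ 74.21 kt.
V₂: ΔP = 90, V ≈ 6.1 × 90^0.642 ≈ 109.64 kt.
ΔV over 36 h = 35.43 kt → 24 h equivalent = 35.43 × 24/36 ≈ 23.62 kt.
24 kt < 30 kt ⇒ not rapid intensification.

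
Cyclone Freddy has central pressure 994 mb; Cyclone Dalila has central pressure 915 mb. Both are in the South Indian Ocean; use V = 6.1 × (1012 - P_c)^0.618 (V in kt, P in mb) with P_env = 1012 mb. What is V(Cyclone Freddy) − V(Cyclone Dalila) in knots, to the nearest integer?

Cyclone Freddy: ΔP = 18; V ≈ 6.1 × 18^0.618 ≈ 36.40 kt.
Cyclone Dalila: ΔP = 97; V ≈ 6.1 × 97^0.618 ≈ 103.08 kt.
Difference ≈ 36.40 − 103.08 = -66.68 → -67 kt.

-67 kt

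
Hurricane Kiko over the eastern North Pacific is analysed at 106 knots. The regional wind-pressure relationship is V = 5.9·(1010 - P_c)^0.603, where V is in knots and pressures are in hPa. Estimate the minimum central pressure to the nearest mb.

ΔP = (V / 5.9)^(1/0.603) = (106/5.9)^1.658.
106/5.9 = 17.966; 17.966^1.658 ≈ 120.32 mb.
P_c = 1010 − 120.32 = 889.68 ≈ 890 mb.

890 mb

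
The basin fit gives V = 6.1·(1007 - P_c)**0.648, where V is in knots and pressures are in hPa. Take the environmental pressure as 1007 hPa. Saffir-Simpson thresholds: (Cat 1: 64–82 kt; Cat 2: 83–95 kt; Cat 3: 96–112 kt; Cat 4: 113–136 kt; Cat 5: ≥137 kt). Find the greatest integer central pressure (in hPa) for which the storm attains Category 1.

969 hPa

Category 1 begins at V = 64 kt.
Required ΔP = (64/6.1)^(1/0.648) = 10.492^1.543 ≈ 37.62 hPa.
P_c ≤ 1007 − 37.62 = 969.38, so the highest integer P_c is 969 hPa.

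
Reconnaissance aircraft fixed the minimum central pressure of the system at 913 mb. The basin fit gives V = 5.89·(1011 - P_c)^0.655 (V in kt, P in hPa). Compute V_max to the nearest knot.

119 kt

ΔP = 1011 − 913 = 98 mb.
98^0.655 ≈ 20.149.
V ≈ 5.89 × 20.149 ≈ 118.7 kt.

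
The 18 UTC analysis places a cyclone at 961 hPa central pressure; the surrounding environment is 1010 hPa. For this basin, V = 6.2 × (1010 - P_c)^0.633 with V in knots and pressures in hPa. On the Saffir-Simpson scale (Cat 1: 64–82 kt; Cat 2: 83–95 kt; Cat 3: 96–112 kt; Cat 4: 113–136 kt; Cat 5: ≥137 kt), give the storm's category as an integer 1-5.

ΔP = 1010 − 961 = 49 hPa.
V ≈ 6.2 × 49^0.633 = 6.2 × 11.75 ≈ 73 kt.
73 kt falls in the Category 1 band.

1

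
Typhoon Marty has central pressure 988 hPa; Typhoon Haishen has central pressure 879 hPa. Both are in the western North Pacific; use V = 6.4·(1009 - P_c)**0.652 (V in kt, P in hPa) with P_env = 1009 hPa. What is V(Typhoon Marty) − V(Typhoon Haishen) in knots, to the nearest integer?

Typhoon Marty: ΔP = 21; V ≈ 6.4 × 21^0.652 ≈ 46.59 kt.
Typhoon Haishen: ΔP = 130; V ≈ 6.4 × 130^0.652 ≈ 152.92 kt.
Difference ≈ 46.59 − 152.92 = -106.33 → -106 kt.

-106 kt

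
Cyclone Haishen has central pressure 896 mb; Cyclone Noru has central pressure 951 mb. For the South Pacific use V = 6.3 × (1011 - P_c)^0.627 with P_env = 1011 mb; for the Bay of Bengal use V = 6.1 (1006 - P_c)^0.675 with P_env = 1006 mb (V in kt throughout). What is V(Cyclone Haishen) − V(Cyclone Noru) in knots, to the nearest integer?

32 kt

Cyclone Haishen: ΔP = 115; V ≈ 6.3 × 115^0.627 ≈ 123.42 kt.
Cyclone Noru: ΔP = 55; V ≈ 6.1 × 55^0.675 ≈ 91.22 kt.
Difference ≈ 123.42 − 91.22 = 32.20 → 32 kt.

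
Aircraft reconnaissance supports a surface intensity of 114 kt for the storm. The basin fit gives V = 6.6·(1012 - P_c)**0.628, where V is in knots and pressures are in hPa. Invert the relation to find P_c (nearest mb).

919 mb

ΔP = (V / 6.6)^(1/0.628) = (114/6.6)^1.592.
114/6.6 = 17.273; 17.273^1.592 ≈ 93.39 mb.
P_c = 1012 − 93.39 = 918.61 ≈ 919 mb.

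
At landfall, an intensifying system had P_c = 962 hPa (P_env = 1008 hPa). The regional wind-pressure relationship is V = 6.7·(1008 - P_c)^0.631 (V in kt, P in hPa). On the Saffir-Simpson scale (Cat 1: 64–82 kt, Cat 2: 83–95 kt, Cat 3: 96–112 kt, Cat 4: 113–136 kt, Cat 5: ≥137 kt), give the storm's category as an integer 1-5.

ΔP = 1008 − 962 = 46 hPa.
V ≈ 6.7 × 46^0.631 = 6.7 × 11.20 ≈ 75 kt.
75 kt falls in the Category 1 band.

1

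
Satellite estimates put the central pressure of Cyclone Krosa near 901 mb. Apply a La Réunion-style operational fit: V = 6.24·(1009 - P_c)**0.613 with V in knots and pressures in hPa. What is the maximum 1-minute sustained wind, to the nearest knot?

110 kt

ΔP = 1009 − 901 = 108 mb.
108^0.613 ≈ 17.640.
V ≈ 6.24 × 17.640 ≈ 110.1 kt.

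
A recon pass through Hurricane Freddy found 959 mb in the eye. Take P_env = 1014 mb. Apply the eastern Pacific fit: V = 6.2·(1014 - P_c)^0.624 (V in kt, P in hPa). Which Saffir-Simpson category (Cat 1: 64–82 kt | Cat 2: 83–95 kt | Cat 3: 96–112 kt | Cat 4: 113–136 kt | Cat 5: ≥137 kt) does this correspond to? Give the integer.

1

ΔP = 1014 − 959 = 55 mb.
V ≈ 6.2 × 55^0.624 = 6.2 × 12.19 ≈ 76 kt.
76 kt falls in the Category 1 band.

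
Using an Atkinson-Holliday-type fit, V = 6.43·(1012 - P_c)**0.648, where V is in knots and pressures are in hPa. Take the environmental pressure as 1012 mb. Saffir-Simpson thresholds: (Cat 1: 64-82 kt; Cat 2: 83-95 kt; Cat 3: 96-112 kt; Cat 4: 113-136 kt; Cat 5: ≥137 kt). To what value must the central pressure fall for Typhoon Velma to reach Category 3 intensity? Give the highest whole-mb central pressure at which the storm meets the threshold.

947 mb

Category 3 begins at V = 96 kt.
Required ΔP = (96/6.43)^(1/0.648) = 14.930^1.543 ≈ 64.84 mb.
P_c ≤ 1012 − 64.84 = 947.16, so the highest integer P_c is 947 mb.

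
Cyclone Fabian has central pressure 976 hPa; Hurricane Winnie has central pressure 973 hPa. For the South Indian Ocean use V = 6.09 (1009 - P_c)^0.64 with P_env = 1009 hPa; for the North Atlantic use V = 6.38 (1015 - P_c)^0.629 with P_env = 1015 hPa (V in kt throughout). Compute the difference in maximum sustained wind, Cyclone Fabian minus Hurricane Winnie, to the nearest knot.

Cyclone Fabian: ΔP = 33; V ≈ 6.09 × 33^0.64 ≈ 57.08 kt.
Hurricane Winnie: ΔP = 42; V ≈ 6.38 × 42^0.629 ≈ 66.96 kt.
Difference ≈ 57.08 − 66.96 = -9.88 → -10 kt.

-10 kt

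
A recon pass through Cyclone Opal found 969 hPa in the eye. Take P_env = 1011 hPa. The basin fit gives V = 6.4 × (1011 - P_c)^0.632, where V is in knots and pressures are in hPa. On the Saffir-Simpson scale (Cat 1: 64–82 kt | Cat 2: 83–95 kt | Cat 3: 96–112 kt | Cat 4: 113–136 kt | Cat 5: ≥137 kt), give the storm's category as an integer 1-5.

1

ΔP = 1011 − 969 = 42 hPa.
V ≈ 6.4 × 42^0.632 = 6.4 × 10.61 ≈ 68 kt.
68 kt falls in the Category 1 band.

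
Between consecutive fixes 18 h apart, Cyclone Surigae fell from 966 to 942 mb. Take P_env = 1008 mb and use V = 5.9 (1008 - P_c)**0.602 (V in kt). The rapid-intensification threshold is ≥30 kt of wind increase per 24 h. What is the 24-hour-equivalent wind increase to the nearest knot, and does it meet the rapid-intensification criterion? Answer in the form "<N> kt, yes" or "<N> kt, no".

23 kt, no

V₁: ΔP = 42, V ≈ 5.9 × 42^0.602 ≈ 55.98 kt.
V₂: ΔP = 66, V ≈ 5.9 × 66^0.602 ≈ 73.49 kt.
ΔV over 18 h = 17.51 kt → 24 h equivalent = 17.51 × 24/18 ≈ 23.35 kt.
23 kt < 30 kt ⇒ not rapid intensification.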